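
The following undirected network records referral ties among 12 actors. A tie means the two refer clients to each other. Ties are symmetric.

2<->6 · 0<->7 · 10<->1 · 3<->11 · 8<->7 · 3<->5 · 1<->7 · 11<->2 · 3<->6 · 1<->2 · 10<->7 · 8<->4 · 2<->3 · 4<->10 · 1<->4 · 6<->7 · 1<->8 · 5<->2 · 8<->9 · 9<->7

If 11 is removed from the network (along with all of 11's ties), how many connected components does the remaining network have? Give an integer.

11's neighbors (2 and 3) remain reachable from one another through other ties, so the rest of the network stays in one piece.

1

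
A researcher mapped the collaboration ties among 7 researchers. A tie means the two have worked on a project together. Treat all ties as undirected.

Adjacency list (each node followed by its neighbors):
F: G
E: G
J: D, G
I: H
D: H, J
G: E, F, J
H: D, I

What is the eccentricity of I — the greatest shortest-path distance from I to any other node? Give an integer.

5

Distances from I: D:2, E:5, F:5, G:4, H:1, J:3.
The largest is 5 (to F and E), so the eccentricity of I is 5.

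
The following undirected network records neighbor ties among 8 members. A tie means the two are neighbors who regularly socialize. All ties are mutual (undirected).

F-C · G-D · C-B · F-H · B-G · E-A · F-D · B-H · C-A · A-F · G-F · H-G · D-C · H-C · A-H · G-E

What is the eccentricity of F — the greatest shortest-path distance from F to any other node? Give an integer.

2

Distances from F: A:1, B:2, C:1, D:1, E:2, G:1, H:1.
The largest is 2 (to E and B), so the eccentricity of F is 2.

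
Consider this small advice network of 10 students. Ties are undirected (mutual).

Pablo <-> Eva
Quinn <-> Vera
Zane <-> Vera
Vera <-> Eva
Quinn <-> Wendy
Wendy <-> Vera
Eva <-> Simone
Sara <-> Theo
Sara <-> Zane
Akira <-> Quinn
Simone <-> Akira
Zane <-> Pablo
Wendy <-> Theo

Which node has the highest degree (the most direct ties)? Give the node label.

Degrees — Akira:2, Eva:3, Pablo:2, Quinn:3, Sara:2, Simone:2, Theo:2, Vera:4, Wendy:3, Zane:3.
The maximum is 4, attained only by Vera.

Vera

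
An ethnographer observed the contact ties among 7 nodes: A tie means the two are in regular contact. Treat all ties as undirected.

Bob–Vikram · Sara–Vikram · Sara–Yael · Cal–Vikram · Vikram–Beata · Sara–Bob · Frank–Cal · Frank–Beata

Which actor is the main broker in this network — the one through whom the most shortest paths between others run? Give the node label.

Unnormalized betweenness of each node: Beata:2, Bob:0, Cal:2, Frank:1/2, Sara:5, Vikram:19/2, Yael:0.
Vikram has the largest value, 19/2, making it the main broker — the node through which the most shortest paths run.

Vikram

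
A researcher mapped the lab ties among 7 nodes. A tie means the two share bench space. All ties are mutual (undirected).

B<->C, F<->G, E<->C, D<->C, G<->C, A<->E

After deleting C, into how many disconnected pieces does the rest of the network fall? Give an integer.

4

Without C, the remaining ties split the others into: {F, G}; {A, E}; {B}; {D}.
That's 4 separate components.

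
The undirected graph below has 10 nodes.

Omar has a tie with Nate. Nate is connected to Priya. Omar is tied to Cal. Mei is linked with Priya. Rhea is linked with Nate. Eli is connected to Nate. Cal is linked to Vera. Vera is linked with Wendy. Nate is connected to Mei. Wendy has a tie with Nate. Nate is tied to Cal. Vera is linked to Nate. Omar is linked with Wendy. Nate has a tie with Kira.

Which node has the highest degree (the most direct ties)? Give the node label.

Nate

Degrees — Cal:3, Eli:1, Kira:1, Mei:2, Nate:9, Omar:3, Priya:2, Rhea:1, Vera:3, Wendy:3.
The maximum is 9, attained only by Nate.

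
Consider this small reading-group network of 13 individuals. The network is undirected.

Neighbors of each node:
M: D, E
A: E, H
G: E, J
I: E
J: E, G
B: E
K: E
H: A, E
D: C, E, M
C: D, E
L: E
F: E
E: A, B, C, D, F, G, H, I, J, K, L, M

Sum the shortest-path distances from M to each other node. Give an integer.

Distances from M: A:2, B:2, C:2, D:1, E:1, F:2, G:2, H:2, I:2, J:2, K:2, L:2.
Sum = 2 + 2 + 2 + 1 + 1 + 2 + 2 + 2 + 2 + 2 + 2 + 2 = 22.

22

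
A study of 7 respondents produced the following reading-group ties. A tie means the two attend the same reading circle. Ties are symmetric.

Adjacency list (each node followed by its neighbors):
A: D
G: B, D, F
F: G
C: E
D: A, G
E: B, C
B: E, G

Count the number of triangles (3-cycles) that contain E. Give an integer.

0

E's neighbors are B and C, but none of them are tied to each other, so no triangle contains E.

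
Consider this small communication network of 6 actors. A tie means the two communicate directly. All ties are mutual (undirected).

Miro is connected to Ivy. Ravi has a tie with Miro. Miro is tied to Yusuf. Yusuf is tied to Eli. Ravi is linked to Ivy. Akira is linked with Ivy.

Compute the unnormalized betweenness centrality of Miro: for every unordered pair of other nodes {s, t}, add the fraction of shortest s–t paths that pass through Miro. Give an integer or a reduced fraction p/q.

6

Pairs whose geodesics pass through Miro — Yusuf–Ivy: 1; Yusuf–Akira: 1; Yusuf–Ravi: 1; Ivy–Eli: 1; Akira–Eli: 1; Eli–Ravi: 1.
All other pairs contribute 0.
Summing the contributions gives betweenness(Miro) = 6.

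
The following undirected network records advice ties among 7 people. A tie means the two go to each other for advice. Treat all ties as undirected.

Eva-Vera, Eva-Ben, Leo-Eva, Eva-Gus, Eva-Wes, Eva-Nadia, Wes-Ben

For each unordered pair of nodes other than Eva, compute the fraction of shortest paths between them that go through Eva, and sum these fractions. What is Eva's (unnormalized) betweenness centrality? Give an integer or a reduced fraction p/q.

Pairs whose geodesics pass through Eva — Gus–Ben: 1; Gus–Wes: 1; Gus–Vera: 1; Gus–Nadia: 1; Gus–Leo: 1; Ben–Vera: 1; Ben–Nadia: 1; Ben–Leo: 1; Wes–Vera: 1; Wes–Nadia: 1; Wes–Leo: 1; Vera–Nadia: 1; Vera–Leo: 1; Nadia–Leo: 1.
All other pairs contribute 0.
Summing the contributions gives betweenness(Eva) = 14.

14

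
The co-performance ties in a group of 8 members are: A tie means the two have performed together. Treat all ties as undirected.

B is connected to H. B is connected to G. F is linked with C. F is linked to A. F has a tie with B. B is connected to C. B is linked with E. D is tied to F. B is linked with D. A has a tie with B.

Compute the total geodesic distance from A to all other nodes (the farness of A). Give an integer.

12

Distances from A: B:1, C:2, D:2, E:2, F:1, G:2, H:2.
Sum = 1 + 2 + 2 + 2 + 1 + 2 + 2 = 12.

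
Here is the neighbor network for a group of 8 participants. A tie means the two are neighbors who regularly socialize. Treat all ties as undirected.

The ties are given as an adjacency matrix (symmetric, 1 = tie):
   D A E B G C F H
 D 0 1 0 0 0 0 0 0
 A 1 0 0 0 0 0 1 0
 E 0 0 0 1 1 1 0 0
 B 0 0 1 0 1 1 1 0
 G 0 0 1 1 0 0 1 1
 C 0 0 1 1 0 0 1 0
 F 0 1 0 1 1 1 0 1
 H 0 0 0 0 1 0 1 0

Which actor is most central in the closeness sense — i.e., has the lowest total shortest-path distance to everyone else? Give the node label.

F

Farness (sum of distances to all others) for each node — A:13, B:11, C:12, D:19, E:14, F:9, G:11, H:13.
The smallest farness is 9, for F, so F has the highest closeness.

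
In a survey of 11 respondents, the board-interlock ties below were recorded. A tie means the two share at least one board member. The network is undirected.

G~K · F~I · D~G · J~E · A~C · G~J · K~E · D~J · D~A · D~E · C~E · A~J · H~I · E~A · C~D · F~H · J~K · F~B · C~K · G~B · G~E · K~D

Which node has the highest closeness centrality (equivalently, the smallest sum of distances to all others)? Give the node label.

Farness (sum of distances to all others) for each node — A:25, B:20, C:25, D:19, E:19, F:25, G:17, H:33, I:33, J:20, K:20.
The smallest farness is 17, for G, so G has the highest closeness.

G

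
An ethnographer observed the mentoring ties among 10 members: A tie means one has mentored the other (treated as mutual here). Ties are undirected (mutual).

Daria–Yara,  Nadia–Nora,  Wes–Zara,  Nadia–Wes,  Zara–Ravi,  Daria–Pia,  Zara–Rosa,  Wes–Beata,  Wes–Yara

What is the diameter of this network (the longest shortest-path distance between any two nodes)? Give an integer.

Eccentricity of each node (its greatest distance to any other): Beata:4, Daria:4, Nadia:4, Nora:5, Pia:5, Ravi:5, Rosa:5, Wes:3, Yara:3, Zara:4.
The maximum eccentricity is 5, realized for instance by the pair Nora–Pia via Nora – Nadia – Wes – Yara – Daria – Pia. So the diameter is 5.

5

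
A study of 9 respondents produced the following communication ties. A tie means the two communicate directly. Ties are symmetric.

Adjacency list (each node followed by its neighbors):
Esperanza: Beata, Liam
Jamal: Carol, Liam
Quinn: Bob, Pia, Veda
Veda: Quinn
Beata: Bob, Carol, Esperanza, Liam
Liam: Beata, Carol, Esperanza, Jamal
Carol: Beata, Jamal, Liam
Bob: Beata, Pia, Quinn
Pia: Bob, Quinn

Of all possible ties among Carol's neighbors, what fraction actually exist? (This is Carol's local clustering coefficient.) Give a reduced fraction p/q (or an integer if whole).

Carol's neighbors: Beata, Jamal, and Liam (k = 3).
Possible neighbor pairs: C(3,2) = 3. Edges among them: Beata–Liam, Jamal–Liam → e = 2.
Clustering(Carol) = 2/3.

2/3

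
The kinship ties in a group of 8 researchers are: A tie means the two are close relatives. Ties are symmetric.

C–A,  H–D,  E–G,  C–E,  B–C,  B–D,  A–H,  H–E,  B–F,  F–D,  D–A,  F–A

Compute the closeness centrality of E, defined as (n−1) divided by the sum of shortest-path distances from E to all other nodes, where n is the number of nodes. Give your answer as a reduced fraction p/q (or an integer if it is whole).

7/12

Distances from E: A:2, B:2, C:1, D:2, F:3, G:1, H:1. Sum = 12.
n = 8, so closeness = 7/12.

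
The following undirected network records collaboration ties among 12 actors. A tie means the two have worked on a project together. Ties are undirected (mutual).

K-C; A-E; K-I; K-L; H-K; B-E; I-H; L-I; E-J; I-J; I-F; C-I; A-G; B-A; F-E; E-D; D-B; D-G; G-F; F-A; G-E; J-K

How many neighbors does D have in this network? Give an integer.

D is directly tied to B, E, and G. That is 3 neighbors, so the degree of D is 3.

3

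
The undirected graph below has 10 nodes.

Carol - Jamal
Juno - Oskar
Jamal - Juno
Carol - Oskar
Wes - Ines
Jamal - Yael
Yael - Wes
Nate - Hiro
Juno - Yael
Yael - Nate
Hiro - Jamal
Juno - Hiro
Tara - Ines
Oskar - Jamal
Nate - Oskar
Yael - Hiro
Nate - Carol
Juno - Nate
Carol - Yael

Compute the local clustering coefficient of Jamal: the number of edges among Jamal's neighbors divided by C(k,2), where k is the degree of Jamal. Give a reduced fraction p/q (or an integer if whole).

3/5

Jamal's neighbors: Carol, Hiro, Juno, Oskar, and Yael (k = 5).
Possible neighbor pairs: C(5,2) = 10. Edges among them: Carol–Oskar, Carol–Yael, Hiro–Juno, Hiro–Yael, Juno–Oskar, Juno–Yael → e = 6.
Clustering(Jamal) = 6/10 = 3/5.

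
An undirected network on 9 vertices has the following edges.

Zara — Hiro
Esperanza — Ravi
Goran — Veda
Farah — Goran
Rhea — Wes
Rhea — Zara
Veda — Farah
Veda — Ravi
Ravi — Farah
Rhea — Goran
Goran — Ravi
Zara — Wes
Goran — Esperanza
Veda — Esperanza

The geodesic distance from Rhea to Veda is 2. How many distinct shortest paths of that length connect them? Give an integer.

1

The shortest distance is 2, and the only length-2 path is Rhea–Goran–Veda. So there is exactly 1 shortest path.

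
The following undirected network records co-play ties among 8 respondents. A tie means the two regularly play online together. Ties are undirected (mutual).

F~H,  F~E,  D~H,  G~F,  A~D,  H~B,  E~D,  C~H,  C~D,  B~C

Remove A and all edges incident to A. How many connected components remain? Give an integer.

A's neighbors (D) remain reachable from one another through other ties, so the rest of the network stays in one piece.

1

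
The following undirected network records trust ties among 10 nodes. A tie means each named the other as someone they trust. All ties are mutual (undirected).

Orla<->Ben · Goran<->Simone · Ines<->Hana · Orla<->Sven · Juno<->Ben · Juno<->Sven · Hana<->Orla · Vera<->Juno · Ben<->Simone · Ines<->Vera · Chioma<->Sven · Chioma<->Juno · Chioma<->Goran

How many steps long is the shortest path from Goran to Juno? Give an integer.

One shortest route is Goran – Chioma – Juno, which uses 2 edges, and Goran and Juno are not directly tied, so nothing shorter exists. So d(Goran,Juno) = 2.

2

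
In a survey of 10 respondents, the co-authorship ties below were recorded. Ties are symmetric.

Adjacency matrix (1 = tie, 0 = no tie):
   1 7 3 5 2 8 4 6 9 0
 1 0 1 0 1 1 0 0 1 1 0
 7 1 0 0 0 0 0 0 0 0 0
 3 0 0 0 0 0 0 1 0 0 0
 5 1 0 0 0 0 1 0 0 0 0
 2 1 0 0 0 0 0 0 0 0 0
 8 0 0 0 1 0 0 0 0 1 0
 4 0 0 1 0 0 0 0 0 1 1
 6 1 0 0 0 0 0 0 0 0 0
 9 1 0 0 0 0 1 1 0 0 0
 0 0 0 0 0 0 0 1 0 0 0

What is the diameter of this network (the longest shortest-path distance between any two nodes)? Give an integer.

4

Eccentricity of each node (its greatest distance to any other): 0:4, 1:3, 2:4, 3:4, 4:3, 5:4, 6:4, 7:4, 8:3, 9:2.
The maximum eccentricity is 4, realized for instance by the pair 7–3 via 7 – 1 – 9 – 4 – 3. So the diameter is 4.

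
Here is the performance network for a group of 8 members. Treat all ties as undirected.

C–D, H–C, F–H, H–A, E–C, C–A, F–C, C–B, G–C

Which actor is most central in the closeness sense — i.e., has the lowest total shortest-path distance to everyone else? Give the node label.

C

Farness (sum of distances to all others) for each node — A:12, B:13, C:7, D:13, E:13, F:12, G:13, H:11.
The smallest farness is 7, for C, so C has the highest closeness.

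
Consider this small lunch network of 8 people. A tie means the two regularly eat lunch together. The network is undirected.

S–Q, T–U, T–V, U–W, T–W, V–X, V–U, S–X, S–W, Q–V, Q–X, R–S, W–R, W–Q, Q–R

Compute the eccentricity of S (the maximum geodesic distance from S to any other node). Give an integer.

2

Distances from S: Q:1, R:1, T:2, U:2, V:2, W:1, X:1.
The largest is 2 (to V, T, and U), so the eccentricity of S is 2.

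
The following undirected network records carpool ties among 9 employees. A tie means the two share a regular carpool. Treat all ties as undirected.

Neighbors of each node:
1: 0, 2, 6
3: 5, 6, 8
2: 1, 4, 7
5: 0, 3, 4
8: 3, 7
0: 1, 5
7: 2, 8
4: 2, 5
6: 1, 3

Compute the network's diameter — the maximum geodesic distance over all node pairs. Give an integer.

3

Eccentricity of each node (its greatest distance to any other): 0:3, 1:3, 2:3, 3:3, 4:3, 5:3, 6:3, 7:3, 8:3.
The maximum eccentricity is 3, realized for instance by the pair 5–7 via 5 – 4 – 2 – 7. So the diameter is 3.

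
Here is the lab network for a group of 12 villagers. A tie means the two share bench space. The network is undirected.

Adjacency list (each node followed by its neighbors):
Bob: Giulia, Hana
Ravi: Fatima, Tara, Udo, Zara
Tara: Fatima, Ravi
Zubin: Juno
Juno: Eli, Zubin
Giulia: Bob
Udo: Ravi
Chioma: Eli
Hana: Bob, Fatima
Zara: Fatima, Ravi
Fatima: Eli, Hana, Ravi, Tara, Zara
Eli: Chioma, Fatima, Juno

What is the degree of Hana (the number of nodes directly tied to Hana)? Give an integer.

Hana is directly tied to Bob and Fatima. That is 2 neighbors, so the degree of Hana is 2.

2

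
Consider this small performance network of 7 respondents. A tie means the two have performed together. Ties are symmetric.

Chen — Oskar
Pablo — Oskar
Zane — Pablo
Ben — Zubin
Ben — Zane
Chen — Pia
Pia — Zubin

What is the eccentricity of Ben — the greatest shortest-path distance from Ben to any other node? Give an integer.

Distances from Ben: Chen:3, Oskar:3, Pablo:2, Pia:2, Zane:1, Zubin:1.
The largest is 3 (to Oskar and Chen), so the eccentricity of Ben is 3.

3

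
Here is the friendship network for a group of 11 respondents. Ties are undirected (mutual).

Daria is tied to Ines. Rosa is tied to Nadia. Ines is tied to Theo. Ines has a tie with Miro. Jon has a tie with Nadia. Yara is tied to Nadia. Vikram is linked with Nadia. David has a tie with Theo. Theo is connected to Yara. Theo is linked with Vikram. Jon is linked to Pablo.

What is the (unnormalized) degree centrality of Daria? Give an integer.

1

Daria is directly tied to Ines. That is 1 neighbor, so the degree of Daria is 1.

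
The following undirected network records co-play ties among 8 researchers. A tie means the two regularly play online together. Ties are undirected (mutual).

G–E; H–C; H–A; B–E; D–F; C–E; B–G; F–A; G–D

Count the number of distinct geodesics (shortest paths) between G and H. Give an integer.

The shortest distance is 3, and the only length-3 path is G–E–C–H. So there is exactly 1 shortest path.

1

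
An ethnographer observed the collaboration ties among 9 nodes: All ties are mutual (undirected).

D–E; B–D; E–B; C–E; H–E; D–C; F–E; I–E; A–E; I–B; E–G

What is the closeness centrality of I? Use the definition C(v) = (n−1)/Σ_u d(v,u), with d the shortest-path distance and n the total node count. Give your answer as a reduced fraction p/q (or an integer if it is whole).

4/7

Distances from I: A:2, B:1, C:2, D:2, E:1, F:2, G:2, H:2. Sum = 14.
n = 9, so closeness = 8/14 = 4/7.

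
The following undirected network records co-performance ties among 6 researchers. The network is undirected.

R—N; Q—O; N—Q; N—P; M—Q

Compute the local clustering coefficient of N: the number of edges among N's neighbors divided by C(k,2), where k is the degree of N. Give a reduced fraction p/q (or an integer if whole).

0

N's neighbors: P, Q, and R (k = 3).
Possible neighbor pairs: C(3,2) = 3. Edges among them: none → e = 0.
Clustering(N) = 0/3 = 0.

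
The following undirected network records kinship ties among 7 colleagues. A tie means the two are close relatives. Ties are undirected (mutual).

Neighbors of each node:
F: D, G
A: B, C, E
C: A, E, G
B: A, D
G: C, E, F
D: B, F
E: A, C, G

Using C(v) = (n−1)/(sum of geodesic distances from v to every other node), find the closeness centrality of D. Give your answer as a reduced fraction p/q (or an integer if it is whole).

1/2

Distances from D: A:2, B:1, C:3, E:3, F:1, G:2. Sum = 12.
n = 7, so closeness = 6/12 = 1/2.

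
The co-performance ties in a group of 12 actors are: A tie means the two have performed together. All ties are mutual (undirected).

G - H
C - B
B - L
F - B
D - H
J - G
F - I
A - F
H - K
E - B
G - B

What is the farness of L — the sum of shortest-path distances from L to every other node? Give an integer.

29

Distances from L: A:3, B:1, C:2, D:4, E:2, F:2, G:2, H:3, I:3, J:3, K:4.
Sum = 3 + 1 + 2 + 4 + 2 + 2 + 2 + 3 + 3 + 3 + 4 = 29.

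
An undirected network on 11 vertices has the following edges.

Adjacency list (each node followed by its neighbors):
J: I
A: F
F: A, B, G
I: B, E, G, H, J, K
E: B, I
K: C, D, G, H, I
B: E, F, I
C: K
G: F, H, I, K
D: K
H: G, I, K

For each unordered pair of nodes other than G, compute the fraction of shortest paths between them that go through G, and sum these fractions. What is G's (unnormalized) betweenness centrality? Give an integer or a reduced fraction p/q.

Pairs whose geodesics pass through G — A–J: 1/2; A–K: 1; A–I: 1/2; A–H: 1; A–C: 1; A–D: 1; J–F: 1/2; K–F: 1; I–F: 1/2; F–H: 1; F–C: 1; F–D: 1.
All other pairs contribute 0.
Summing the contributions gives betweenness(G) = 10.

10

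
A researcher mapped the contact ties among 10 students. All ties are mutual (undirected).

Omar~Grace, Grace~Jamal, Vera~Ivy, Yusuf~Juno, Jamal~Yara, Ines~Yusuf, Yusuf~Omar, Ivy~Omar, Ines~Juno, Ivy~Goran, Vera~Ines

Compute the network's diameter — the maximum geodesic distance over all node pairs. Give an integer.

Eccentricity of each node (its greatest distance to any other): Goran:5, Grace:3, Ines:5, Ivy:4, Jamal:4, Juno:5, Omar:3, Vera:5, Yara:5, Yusuf:4.
The maximum eccentricity is 5, realized for instance by the pair Juno–Yara via Juno – Yusuf – Omar – Grace – Jamal – Yara. So the diameter is 5.

5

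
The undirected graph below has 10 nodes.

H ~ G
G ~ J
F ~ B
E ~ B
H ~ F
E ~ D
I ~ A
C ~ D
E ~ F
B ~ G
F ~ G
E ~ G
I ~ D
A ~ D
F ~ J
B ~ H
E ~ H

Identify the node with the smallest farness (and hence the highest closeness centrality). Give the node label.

Farness (sum of distances to all others) for each node — A:22, B:17, C:23, D:15, E:13, F:16, G:16, H:17, I:22, J:23.
The smallest farness is 13, for E, so E has the highest closeness.

E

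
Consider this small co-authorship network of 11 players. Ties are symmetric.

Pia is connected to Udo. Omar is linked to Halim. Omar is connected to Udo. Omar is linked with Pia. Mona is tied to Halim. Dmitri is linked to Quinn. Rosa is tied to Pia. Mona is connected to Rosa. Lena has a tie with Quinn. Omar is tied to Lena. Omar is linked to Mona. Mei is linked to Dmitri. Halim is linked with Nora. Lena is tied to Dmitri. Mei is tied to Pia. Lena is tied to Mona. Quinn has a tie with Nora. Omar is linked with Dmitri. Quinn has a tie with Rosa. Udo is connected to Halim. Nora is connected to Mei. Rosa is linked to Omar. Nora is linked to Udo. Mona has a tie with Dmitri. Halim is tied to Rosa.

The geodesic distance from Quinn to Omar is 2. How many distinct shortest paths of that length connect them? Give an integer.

3

The shortest distance is 2. The length-2 paths are: Quinn–Rosa–Omar; Quinn–Dmitri–Omar; Quinn–Lena–Omar.
That gives 3 distinct shortest paths.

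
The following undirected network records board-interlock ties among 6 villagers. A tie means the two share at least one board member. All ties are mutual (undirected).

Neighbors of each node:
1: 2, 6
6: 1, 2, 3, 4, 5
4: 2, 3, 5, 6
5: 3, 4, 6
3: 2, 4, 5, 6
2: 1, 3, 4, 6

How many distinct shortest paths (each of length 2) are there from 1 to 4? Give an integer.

2

The shortest distance is 2. The length-2 paths are: 1–6–4; 1–2–4.
That gives 2 distinct shortest paths.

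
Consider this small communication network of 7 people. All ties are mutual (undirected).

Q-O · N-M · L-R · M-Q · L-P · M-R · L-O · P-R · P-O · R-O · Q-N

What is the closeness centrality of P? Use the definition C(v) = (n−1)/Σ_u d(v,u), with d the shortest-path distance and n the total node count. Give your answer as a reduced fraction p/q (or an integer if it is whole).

3/5

Distances from P: L:1, M:2, N:3, O:1, Q:2, R:1. Sum = 10.
n = 7, so closeness = 6/10 = 3/5.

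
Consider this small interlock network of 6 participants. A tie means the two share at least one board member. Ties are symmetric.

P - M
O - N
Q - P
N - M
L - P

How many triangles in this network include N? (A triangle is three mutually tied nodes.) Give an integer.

N's neighbors are M and O, but none of them are tied to each other, so no triangle contains N.

0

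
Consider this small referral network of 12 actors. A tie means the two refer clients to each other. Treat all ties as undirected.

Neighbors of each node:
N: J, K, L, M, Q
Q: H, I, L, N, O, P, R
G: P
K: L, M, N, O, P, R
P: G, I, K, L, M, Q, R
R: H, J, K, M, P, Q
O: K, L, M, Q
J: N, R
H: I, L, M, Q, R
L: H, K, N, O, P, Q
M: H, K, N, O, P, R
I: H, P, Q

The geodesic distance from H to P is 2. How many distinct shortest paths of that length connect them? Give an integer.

5

The shortest distance is 2. The length-2 paths are: H–I–P; H–Q–P; H–R–P; H–L–P; H–M–P.
That gives 5 distinct shortest paths.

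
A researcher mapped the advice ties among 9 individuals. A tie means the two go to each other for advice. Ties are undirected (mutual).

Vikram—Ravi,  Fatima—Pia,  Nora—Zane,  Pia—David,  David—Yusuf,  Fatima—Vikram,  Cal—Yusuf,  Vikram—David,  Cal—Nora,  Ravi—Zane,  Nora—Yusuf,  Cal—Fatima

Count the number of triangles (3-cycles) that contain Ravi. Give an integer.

Ravi's neighbors are Vikram and Zane, but none of them are tied to each other, so no triangle contains Ravi.

0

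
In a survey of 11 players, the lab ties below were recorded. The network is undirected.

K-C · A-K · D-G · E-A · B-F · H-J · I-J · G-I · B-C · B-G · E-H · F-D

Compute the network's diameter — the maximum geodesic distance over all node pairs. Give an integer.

Eccentricity of each node (its greatest distance to any other): A:5, B:4, C:4, D:5, E:5, F:5, G:4, H:5, I:4, J:4, K:4.
The maximum eccentricity is 5, realized for instance by the pair H–F via H – J – I – G – D – F. So the diameter is 5.

5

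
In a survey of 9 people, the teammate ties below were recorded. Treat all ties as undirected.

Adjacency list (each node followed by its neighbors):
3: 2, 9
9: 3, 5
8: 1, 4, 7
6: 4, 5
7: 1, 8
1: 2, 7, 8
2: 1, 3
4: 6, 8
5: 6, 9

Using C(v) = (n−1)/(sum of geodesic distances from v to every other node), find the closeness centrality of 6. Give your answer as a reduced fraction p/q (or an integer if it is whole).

Distances from 6: 1:3, 2:4, 3:3, 4:1, 5:1, 7:3, 8:2, 9:2. Sum = 19.
n = 9, so closeness = 8/19.

8/19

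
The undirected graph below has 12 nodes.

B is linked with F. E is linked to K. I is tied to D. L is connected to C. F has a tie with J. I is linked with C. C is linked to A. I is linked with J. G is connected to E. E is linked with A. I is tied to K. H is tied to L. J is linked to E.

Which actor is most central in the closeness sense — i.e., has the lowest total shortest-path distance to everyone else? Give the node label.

Farness (sum of distances to all others) for each node — A:25, B:40, C:23, D:31, E:23, F:30, G:33, H:41, I:21, J:22, K:26, L:31.
The smallest farness is 21, for I, so I has the highest closeness.

I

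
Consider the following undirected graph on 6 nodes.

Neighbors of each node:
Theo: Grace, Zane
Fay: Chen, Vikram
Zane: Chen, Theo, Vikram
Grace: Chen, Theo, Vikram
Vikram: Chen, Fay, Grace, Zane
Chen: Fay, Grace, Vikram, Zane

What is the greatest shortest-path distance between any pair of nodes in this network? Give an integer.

3

Eccentricity of each node (its greatest distance to any other): Chen:2, Fay:3, Grace:2, Theo:3, Vikram:2, Zane:2.
The maximum eccentricity is 3, realized for instance by the pair Fay–Theo via Fay – Chen – Zane – Theo. So the diameter is 3.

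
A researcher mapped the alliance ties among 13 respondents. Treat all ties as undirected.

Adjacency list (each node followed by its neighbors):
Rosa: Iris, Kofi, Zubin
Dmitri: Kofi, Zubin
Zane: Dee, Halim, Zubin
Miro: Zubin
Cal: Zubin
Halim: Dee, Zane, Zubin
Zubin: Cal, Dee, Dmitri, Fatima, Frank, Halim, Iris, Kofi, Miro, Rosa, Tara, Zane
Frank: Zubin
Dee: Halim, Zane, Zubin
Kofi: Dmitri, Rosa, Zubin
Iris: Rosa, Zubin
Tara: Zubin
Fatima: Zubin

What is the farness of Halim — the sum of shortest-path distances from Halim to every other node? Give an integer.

Distances from Halim: Cal:2, Dee:1, Dmitri:2, Fatima:2, Frank:2, Iris:2, Kofi:2, Miro:2, Rosa:2, Tara:2, Zane:1, Zubin:1.
Sum = 2 + 1 + 2 + 2 + 2 + 2 + 2 + 2 + 2 + 2 + 1 + 1 = 21.

21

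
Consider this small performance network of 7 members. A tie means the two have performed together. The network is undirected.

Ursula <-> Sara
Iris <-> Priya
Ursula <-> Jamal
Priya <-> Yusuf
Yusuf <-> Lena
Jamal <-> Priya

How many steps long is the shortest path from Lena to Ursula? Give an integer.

One shortest route is Lena – Yusuf – Priya – Jamal – Ursula, which uses 4 edges, and at distance 3 from Lena we only reach {Iris, Jamal}, which does not include Ursula. So d(Lena,Ursula) = 4.

4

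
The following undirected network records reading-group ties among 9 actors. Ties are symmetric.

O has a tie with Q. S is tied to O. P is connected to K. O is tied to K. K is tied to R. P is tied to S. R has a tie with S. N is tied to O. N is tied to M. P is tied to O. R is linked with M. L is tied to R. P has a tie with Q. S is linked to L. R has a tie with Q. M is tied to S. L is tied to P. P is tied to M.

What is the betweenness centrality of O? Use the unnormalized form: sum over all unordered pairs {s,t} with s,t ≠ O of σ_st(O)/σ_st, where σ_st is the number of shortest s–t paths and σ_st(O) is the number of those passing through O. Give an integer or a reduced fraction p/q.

22/5

Pairs whose geodesics pass through O — K–Q: 1/3; K–N: 1; K–S: 1/3; Q–N: 1; Q–S: 1/3; N–L: 2/5; N–S: 1/2; N–P: 1/2.
All other pairs contribute 0.
Summing the contributions gives betweenness(O) = 22/5.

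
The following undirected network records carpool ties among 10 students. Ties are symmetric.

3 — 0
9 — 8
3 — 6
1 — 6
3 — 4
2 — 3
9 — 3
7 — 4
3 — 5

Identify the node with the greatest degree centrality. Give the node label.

3

Degrees — 0:1, 1:1, 2:1, 3:6, 4:2, 5:1, 6:2, 7:1, 8:1, 9:2.
The maximum is 6, attained only by 3.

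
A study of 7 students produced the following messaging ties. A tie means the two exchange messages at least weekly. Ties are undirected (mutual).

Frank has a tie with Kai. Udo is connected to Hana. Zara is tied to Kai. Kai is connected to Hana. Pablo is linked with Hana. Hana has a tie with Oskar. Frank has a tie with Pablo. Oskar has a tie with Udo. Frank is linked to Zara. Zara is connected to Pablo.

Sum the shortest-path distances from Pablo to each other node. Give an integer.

9

Distances from Pablo: Frank:1, Hana:1, Kai:2, Oskar:2, Udo:2, Zara:1.
Sum = 1 + 1 + 2 + 2 + 2 + 1 = 9.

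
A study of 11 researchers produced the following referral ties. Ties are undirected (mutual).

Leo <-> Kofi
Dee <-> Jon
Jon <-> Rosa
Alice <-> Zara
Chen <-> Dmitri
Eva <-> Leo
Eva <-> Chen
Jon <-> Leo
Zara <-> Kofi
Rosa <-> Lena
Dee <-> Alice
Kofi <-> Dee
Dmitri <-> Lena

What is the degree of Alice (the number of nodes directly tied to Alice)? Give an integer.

Alice is directly tied to Dee and Zara. That is 2 neighbors, so the degree of Alice is 2.

2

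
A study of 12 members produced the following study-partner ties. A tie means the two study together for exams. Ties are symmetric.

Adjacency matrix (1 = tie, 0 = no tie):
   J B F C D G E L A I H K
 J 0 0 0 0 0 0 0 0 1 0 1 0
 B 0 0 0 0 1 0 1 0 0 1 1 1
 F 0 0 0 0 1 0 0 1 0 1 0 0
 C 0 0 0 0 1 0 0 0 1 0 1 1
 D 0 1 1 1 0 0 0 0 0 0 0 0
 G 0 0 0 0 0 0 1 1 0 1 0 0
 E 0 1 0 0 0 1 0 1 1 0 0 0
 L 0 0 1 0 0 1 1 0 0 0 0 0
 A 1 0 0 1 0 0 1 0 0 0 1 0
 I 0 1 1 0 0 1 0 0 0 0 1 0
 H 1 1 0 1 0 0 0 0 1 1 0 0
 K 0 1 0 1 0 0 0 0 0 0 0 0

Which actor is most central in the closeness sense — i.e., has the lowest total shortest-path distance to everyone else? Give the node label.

Farness (sum of distances to all others) for each node — A:19, B:17, C:20, D:21, E:18, F:22, G:23, H:18, I:18, J:25, K:24, L:23.
The smallest farness is 17, for B, so B has the highest closeness.

B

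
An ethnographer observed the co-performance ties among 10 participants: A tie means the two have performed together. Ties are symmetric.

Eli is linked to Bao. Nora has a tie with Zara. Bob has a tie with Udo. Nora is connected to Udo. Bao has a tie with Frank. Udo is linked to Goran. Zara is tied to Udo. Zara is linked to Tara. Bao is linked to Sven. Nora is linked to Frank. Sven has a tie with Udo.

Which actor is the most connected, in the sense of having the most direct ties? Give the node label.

Udo

Degrees — Bao:3, Bob:1, Eli:1, Frank:2, Goran:1, Nora:3, Sven:2, Tara:1, Udo:5, Zara:3.
The maximum is 5, attained only by Udo.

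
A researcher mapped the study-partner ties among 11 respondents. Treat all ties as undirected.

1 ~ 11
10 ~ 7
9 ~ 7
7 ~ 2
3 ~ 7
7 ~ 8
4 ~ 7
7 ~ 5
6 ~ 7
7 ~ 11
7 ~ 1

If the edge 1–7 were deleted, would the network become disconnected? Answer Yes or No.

Even without that edge, 1 still reaches 7 via 1 – 11 – 7, so the network stays connected. Not a bridge.

No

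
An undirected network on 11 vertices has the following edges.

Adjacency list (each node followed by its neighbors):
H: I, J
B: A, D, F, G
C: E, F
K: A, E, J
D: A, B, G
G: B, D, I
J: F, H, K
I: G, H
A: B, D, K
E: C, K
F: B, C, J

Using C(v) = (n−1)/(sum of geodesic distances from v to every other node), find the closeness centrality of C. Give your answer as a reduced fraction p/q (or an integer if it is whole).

Distances from C: A:3, B:2, D:3, E:1, F:1, G:3, H:3, I:4, J:2, K:2. Sum = 24.
n = 11, so closeness = 10/24 = 5/12.

5/12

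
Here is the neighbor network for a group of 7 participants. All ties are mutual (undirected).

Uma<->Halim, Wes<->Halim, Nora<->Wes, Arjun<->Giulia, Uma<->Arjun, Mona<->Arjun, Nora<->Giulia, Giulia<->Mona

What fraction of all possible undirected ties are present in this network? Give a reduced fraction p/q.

There are 8 edges and 7 nodes, so the maximum possible is C(7,2) = 21.
Density = 8/21.

8/21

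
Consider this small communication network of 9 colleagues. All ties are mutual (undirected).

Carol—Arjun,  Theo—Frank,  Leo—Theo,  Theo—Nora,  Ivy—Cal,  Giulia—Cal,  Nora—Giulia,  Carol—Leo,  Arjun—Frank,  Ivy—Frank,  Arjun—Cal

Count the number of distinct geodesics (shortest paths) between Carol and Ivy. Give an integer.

2

The shortest distance is 3. The length-3 paths are: Carol–Arjun–Cal–Ivy; Carol–Arjun–Frank–Ivy.
That gives 2 distinct shortest paths.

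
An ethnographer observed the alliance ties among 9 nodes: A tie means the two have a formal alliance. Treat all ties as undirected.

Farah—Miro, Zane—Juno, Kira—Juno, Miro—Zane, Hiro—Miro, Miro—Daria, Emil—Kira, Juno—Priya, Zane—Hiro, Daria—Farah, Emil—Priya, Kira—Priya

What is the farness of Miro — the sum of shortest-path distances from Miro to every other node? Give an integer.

16

Distances from Miro: Daria:1, Emil:4, Farah:1, Hiro:1, Juno:2, Kira:3, Priya:3, Zane:1.
Sum = 1 + 4 + 1 + 1 + 2 + 3 + 3 + 1 = 16.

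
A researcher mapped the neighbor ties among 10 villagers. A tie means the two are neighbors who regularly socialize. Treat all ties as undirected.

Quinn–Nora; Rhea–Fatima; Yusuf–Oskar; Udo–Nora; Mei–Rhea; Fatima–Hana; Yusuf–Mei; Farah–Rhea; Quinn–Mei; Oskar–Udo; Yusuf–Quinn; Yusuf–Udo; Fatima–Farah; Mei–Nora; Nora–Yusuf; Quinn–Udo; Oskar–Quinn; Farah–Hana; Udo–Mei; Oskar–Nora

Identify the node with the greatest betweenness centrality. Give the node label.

Mei

Unnormalized betweenness of each node: Farah:7/2, Fatima:7/2, Hana:0, Mei:20, Nora:5/4, Oskar:0, Quinn:5/4, Rhea:18, Udo:5/4, Yusuf:5/4.
Mei has the largest value, 20, making it the main broker — the node through which the most shortest paths run.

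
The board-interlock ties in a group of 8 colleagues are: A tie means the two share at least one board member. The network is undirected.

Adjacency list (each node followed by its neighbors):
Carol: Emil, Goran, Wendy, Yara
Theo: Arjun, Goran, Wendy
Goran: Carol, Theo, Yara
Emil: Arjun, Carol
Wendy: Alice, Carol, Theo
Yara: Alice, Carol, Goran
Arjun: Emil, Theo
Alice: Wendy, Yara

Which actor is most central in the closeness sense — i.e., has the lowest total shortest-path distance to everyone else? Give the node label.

Carol

Farness (sum of distances to all others) for each node — Alice:14, Arjun:14, Carol:10, Emil:13, Goran:11, Theo:11, Wendy:11, Yara:12.
The smallest farness is 10, for Carol, so Carol has the highest closeness.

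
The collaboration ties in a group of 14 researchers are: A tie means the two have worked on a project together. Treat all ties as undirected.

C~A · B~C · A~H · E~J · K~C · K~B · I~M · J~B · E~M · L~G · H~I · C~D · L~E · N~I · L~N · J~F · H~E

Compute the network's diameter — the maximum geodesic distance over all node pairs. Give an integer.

Eccentricity of each node (its greatest distance to any other): A:4, B:4, C:5, D:6, E:4, F:4, G:6, H:3, I:4, J:3, K:5, L:5, M:5, N:5.
The maximum eccentricity is 6, realized for instance by the pair D–G via D – C – A – H – E – L – G. So the diameter is 6.

6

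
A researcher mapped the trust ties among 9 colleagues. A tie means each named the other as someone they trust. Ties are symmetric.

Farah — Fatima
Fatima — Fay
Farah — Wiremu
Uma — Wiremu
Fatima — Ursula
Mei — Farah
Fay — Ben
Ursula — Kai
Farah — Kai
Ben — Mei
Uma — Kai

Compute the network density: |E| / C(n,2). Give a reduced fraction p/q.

11/36

There are 11 edges and 9 nodes, so the maximum possible is C(9,2) = 36.
Density = 11/36.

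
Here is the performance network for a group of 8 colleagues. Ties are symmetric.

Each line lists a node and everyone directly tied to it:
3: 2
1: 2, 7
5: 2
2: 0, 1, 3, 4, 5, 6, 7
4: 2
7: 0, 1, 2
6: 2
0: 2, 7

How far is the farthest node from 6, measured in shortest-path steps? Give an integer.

Distances from 6: 0:2, 1:2, 2:1, 3:2, 4:2, 5:2, 7:2.
The largest is 2 (to 7, 0, 1, 3, 4, and 5), so the eccentricity of 6 is 2.

2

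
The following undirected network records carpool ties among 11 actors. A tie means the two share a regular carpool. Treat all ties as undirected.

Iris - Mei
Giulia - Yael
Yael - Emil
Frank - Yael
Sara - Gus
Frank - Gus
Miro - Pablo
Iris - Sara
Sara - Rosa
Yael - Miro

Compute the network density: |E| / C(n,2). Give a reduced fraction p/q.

2/11

There are 10 edges and 11 nodes, so the maximum possible is C(11,2) = 55.
Density = 10/55 = 2/11.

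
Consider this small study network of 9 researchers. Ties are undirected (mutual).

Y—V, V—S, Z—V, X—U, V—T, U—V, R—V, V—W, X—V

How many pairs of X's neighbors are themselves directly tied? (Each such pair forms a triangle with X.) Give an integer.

1

X's neighbors: U and V.
Neighbor pairs that are themselves tied: X–U–V. Each forms one triangle with X, for 1 in total.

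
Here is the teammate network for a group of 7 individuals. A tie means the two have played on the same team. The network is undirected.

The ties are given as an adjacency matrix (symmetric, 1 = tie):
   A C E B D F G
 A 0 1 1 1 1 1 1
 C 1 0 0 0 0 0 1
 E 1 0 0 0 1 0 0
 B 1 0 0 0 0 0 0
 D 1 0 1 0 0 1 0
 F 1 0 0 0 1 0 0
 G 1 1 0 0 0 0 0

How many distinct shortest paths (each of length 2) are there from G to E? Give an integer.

1

The shortest distance is 2, and the only length-2 path is G–A–E. So there is exactly 1 shortest path.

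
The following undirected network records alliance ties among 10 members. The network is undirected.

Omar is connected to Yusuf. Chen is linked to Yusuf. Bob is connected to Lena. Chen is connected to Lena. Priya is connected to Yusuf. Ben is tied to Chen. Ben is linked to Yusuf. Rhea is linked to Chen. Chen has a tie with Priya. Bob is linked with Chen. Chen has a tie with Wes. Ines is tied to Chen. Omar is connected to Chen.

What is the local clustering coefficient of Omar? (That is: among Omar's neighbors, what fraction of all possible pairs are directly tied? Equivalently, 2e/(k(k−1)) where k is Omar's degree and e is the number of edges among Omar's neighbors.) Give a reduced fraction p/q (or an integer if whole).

1

Omar's neighbors: Chen and Yusuf (k = 2).
Possible neighbor pairs: C(2,2) = 1. Edges among them: Chen–Yusuf → e = 1.
Clustering(Omar) = 1/1.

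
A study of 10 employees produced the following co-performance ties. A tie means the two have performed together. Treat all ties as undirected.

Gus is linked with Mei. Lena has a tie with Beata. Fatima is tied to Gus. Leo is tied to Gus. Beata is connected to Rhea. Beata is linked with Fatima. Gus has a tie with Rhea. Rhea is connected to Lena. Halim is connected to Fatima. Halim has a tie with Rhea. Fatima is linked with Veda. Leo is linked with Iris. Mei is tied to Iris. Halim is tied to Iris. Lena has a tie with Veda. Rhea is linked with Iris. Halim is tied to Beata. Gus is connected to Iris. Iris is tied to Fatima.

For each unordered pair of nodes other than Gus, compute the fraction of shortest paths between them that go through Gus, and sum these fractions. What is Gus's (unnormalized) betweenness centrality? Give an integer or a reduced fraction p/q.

Pairs whose geodesics pass through Gus — Lena–Mei: 1/2; Lena–Leo: 1/2; Fatima–Mei: 1/2; Fatima–Rhea: 1/4; Fatima–Leo: 1/2; Mei–Veda: 1/2; Mei–Beata: 2/5; Mei–Rhea: 1/2; Mei–Leo: 1/2; Veda–Leo: 1/2; Beata–Leo: 2/5; Rhea–Leo: 1/2.
All other pairs contribute 0.
Summing the contributions gives betweenness(Gus) = 111/20.

111/20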